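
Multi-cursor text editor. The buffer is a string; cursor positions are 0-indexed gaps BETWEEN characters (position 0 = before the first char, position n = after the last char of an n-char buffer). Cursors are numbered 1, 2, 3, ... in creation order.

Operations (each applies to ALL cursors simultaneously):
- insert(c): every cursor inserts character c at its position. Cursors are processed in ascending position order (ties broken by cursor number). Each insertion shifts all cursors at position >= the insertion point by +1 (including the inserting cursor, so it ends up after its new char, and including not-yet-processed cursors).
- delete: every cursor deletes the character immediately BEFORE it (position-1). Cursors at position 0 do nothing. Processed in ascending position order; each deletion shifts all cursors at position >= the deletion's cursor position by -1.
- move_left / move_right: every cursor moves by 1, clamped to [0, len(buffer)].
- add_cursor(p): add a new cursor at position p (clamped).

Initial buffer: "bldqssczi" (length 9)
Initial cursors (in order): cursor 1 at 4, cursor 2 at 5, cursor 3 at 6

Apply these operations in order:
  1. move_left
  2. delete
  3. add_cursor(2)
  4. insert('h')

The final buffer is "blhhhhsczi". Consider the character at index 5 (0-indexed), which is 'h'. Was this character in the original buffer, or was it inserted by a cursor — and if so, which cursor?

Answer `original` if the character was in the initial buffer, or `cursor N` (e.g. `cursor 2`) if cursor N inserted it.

Answer: cursor 4

Derivation:
After op 1 (move_left): buffer="bldqssczi" (len 9), cursors c1@3 c2@4 c3@5, authorship .........
After op 2 (delete): buffer="blsczi" (len 6), cursors c1@2 c2@2 c3@2, authorship ......
After op 3 (add_cursor(2)): buffer="blsczi" (len 6), cursors c1@2 c2@2 c3@2 c4@2, authorship ......
After op 4 (insert('h')): buffer="blhhhhsczi" (len 10), cursors c1@6 c2@6 c3@6 c4@6, authorship ..1234....
Authorship (.=original, N=cursor N): . . 1 2 3 4 . . . .
Index 5: author = 4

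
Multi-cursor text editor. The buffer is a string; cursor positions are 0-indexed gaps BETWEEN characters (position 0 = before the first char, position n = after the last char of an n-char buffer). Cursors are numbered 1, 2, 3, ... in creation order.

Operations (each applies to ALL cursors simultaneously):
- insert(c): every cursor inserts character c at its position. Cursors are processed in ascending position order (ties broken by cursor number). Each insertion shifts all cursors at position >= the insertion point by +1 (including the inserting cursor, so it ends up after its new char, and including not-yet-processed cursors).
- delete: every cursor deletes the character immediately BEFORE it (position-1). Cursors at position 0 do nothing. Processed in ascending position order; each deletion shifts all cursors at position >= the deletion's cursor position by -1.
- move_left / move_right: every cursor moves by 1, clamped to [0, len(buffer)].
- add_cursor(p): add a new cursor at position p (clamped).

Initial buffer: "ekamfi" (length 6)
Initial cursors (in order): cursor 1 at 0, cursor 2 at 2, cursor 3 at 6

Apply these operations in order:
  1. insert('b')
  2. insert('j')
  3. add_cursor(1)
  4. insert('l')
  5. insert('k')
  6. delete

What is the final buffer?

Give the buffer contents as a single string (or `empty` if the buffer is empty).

After op 1 (insert('b')): buffer="bekbamfib" (len 9), cursors c1@1 c2@4 c3@9, authorship 1..2....3
After op 2 (insert('j')): buffer="bjekbjamfibj" (len 12), cursors c1@2 c2@6 c3@12, authorship 11..22....33
After op 3 (add_cursor(1)): buffer="bjekbjamfibj" (len 12), cursors c4@1 c1@2 c2@6 c3@12, authorship 11..22....33
After op 4 (insert('l')): buffer="bljlekbjlamfibjl" (len 16), cursors c4@2 c1@4 c2@9 c3@16, authorship 1411..222....333
After op 5 (insert('k')): buffer="blkjlkekbjlkamfibjlk" (len 20), cursors c4@3 c1@6 c2@12 c3@20, authorship 144111..2222....3333
After op 6 (delete): buffer="bljlekbjlamfibjl" (len 16), cursors c4@2 c1@4 c2@9 c3@16, authorship 1411..222....333

Answer: bljlekbjlamfibjl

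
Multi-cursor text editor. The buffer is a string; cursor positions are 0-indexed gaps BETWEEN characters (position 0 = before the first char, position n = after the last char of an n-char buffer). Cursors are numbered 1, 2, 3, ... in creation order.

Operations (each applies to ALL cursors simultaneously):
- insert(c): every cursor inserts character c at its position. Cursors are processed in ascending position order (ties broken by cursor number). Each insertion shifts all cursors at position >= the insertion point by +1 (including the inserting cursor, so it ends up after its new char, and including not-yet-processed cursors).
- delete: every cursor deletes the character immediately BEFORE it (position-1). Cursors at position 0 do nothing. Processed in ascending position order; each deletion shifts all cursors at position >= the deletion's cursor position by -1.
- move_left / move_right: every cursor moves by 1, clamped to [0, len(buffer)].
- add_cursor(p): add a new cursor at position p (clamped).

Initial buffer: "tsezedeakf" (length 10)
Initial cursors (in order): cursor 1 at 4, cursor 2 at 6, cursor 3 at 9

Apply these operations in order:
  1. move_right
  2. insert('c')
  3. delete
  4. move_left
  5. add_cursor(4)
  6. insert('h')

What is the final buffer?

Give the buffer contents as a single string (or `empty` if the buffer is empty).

After op 1 (move_right): buffer="tsezedeakf" (len 10), cursors c1@5 c2@7 c3@10, authorship ..........
After op 2 (insert('c')): buffer="tsezecdecakfc" (len 13), cursors c1@6 c2@9 c3@13, authorship .....1..2...3
After op 3 (delete): buffer="tsezedeakf" (len 10), cursors c1@5 c2@7 c3@10, authorship ..........
After op 4 (move_left): buffer="tsezedeakf" (len 10), cursors c1@4 c2@6 c3@9, authorship ..........
After op 5 (add_cursor(4)): buffer="tsezedeakf" (len 10), cursors c1@4 c4@4 c2@6 c3@9, authorship ..........
After op 6 (insert('h')): buffer="tsezhhedheakhf" (len 14), cursors c1@6 c4@6 c2@9 c3@13, authorship ....14..2...3.

Answer: tsezhhedheakhf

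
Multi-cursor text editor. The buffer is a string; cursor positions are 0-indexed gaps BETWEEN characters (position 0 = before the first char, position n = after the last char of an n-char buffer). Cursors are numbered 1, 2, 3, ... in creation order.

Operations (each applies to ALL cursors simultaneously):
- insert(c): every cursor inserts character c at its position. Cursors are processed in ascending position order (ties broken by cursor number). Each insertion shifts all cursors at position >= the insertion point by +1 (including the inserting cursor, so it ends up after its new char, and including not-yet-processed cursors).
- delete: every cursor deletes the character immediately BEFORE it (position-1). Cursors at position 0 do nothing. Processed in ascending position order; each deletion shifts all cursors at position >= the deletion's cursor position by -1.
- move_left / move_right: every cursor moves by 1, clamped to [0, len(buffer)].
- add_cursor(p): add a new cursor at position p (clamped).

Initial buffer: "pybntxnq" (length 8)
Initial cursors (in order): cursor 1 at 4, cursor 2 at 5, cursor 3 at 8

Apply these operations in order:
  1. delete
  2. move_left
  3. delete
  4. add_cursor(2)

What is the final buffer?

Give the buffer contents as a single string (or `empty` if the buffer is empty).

Answer: bn

Derivation:
After op 1 (delete): buffer="pybxn" (len 5), cursors c1@3 c2@3 c3@5, authorship .....
After op 2 (move_left): buffer="pybxn" (len 5), cursors c1@2 c2@2 c3@4, authorship .....
After op 3 (delete): buffer="bn" (len 2), cursors c1@0 c2@0 c3@1, authorship ..
After op 4 (add_cursor(2)): buffer="bn" (len 2), cursors c1@0 c2@0 c3@1 c4@2, authorship ..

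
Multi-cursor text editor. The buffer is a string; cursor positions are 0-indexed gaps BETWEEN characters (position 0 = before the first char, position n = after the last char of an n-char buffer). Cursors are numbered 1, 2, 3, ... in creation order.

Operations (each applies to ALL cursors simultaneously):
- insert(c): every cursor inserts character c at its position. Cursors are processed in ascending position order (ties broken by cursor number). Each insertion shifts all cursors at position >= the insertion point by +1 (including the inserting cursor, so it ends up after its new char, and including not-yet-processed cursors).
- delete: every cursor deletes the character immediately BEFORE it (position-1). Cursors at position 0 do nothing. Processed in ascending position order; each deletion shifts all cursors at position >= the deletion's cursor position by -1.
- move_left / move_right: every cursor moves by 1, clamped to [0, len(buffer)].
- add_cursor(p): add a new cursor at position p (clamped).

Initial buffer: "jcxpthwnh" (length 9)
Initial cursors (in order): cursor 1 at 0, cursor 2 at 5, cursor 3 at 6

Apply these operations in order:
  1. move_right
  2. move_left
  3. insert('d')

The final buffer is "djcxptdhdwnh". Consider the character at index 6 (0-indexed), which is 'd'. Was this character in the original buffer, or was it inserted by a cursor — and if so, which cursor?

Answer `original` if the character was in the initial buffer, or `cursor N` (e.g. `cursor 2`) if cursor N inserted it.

After op 1 (move_right): buffer="jcxpthwnh" (len 9), cursors c1@1 c2@6 c3@7, authorship .........
After op 2 (move_left): buffer="jcxpthwnh" (len 9), cursors c1@0 c2@5 c3@6, authorship .........
After op 3 (insert('d')): buffer="djcxptdhdwnh" (len 12), cursors c1@1 c2@7 c3@9, authorship 1.....2.3...
Authorship (.=original, N=cursor N): 1 . . . . . 2 . 3 . . .
Index 6: author = 2

Answer: cursor 2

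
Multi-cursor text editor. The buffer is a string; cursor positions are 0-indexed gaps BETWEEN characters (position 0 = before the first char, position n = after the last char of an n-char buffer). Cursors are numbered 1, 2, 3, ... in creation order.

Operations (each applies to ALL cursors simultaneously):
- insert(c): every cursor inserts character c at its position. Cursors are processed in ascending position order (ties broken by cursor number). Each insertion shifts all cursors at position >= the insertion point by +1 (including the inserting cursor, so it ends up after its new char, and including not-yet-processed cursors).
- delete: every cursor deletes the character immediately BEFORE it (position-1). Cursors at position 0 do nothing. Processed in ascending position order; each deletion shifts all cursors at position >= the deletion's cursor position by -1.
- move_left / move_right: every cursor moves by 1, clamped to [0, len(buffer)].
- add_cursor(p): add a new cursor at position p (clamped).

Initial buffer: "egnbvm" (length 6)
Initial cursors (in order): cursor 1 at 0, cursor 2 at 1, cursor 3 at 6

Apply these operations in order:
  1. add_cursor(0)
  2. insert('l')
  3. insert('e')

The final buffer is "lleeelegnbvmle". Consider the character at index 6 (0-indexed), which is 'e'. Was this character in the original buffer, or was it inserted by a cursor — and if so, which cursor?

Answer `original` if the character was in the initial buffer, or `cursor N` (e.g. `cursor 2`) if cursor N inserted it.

Answer: cursor 2

Derivation:
After op 1 (add_cursor(0)): buffer="egnbvm" (len 6), cursors c1@0 c4@0 c2@1 c3@6, authorship ......
After op 2 (insert('l')): buffer="llelgnbvml" (len 10), cursors c1@2 c4@2 c2@4 c3@10, authorship 14.2.....3
After op 3 (insert('e')): buffer="lleeelegnbvmle" (len 14), cursors c1@4 c4@4 c2@7 c3@14, authorship 1414.22.....33
Authorship (.=original, N=cursor N): 1 4 1 4 . 2 2 . . . . . 3 3
Index 6: author = 2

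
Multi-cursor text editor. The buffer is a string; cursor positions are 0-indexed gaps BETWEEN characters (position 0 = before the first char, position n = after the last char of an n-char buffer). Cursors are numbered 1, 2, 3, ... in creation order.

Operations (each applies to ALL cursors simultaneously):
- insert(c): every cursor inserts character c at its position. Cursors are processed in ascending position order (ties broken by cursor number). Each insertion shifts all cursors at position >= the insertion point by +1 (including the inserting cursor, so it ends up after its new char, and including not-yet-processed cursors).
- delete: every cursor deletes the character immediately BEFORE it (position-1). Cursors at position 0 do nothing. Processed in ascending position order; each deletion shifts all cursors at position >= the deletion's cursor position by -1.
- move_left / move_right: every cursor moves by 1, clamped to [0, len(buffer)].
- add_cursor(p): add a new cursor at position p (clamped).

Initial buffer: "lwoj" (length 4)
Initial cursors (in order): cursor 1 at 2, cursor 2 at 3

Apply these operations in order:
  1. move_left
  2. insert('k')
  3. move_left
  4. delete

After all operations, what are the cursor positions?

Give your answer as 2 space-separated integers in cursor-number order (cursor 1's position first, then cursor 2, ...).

After op 1 (move_left): buffer="lwoj" (len 4), cursors c1@1 c2@2, authorship ....
After op 2 (insert('k')): buffer="lkwkoj" (len 6), cursors c1@2 c2@4, authorship .1.2..
After op 3 (move_left): buffer="lkwkoj" (len 6), cursors c1@1 c2@3, authorship .1.2..
After op 4 (delete): buffer="kkoj" (len 4), cursors c1@0 c2@1, authorship 12..

Answer: 0 1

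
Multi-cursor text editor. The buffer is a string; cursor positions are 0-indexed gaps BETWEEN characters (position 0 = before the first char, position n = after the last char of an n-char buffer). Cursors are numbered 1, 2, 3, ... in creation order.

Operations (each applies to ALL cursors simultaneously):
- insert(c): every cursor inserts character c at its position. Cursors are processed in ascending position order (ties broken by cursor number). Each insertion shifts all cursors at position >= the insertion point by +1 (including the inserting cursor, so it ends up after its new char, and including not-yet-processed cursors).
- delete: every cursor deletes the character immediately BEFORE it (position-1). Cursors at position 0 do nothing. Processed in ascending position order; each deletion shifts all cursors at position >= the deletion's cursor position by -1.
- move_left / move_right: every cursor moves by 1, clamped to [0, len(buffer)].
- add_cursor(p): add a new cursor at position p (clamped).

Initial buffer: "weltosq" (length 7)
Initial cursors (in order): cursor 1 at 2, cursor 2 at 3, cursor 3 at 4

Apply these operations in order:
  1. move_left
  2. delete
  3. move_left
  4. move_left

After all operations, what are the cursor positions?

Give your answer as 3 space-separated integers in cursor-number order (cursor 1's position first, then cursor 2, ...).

After op 1 (move_left): buffer="weltosq" (len 7), cursors c1@1 c2@2 c3@3, authorship .......
After op 2 (delete): buffer="tosq" (len 4), cursors c1@0 c2@0 c3@0, authorship ....
After op 3 (move_left): buffer="tosq" (len 4), cursors c1@0 c2@0 c3@0, authorship ....
After op 4 (move_left): buffer="tosq" (len 4), cursors c1@0 c2@0 c3@0, authorship ....

Answer: 0 0 0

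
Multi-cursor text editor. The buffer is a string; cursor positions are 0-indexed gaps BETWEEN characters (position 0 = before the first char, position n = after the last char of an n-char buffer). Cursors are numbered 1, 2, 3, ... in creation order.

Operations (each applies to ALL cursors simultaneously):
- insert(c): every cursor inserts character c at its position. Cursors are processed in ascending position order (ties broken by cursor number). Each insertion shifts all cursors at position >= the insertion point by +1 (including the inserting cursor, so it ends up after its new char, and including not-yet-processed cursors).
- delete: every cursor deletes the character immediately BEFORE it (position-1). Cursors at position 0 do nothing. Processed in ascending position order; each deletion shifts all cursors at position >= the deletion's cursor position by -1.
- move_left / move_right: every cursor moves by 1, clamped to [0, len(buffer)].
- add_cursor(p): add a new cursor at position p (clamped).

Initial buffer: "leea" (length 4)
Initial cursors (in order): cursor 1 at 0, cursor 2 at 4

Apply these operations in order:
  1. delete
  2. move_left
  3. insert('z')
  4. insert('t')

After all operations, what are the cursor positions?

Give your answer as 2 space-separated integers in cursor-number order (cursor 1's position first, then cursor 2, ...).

After op 1 (delete): buffer="lee" (len 3), cursors c1@0 c2@3, authorship ...
After op 2 (move_left): buffer="lee" (len 3), cursors c1@0 c2@2, authorship ...
After op 3 (insert('z')): buffer="zleze" (len 5), cursors c1@1 c2@4, authorship 1..2.
After op 4 (insert('t')): buffer="ztlezte" (len 7), cursors c1@2 c2@6, authorship 11..22.

Answer: 2 6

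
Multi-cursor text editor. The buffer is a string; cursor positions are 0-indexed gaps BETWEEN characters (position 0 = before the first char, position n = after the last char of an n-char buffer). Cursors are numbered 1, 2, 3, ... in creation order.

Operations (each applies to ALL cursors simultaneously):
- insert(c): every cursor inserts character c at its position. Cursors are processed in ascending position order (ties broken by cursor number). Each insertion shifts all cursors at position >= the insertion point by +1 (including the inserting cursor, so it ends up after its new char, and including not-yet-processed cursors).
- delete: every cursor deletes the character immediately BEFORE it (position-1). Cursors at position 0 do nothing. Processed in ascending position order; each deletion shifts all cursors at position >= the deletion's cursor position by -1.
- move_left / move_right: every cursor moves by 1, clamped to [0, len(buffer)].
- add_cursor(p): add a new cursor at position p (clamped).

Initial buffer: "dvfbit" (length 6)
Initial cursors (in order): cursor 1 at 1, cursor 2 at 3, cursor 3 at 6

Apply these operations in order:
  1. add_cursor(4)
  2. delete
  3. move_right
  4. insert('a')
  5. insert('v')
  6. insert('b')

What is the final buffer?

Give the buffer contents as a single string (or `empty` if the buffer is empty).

Answer: vavbiaaavvvbbb

Derivation:
After op 1 (add_cursor(4)): buffer="dvfbit" (len 6), cursors c1@1 c2@3 c4@4 c3@6, authorship ......
After op 2 (delete): buffer="vi" (len 2), cursors c1@0 c2@1 c4@1 c3@2, authorship ..
After op 3 (move_right): buffer="vi" (len 2), cursors c1@1 c2@2 c3@2 c4@2, authorship ..
After op 4 (insert('a')): buffer="vaiaaa" (len 6), cursors c1@2 c2@6 c3@6 c4@6, authorship .1.234
After op 5 (insert('v')): buffer="vaviaaavvv" (len 10), cursors c1@3 c2@10 c3@10 c4@10, authorship .11.234234
After op 6 (insert('b')): buffer="vavbiaaavvvbbb" (len 14), cursors c1@4 c2@14 c3@14 c4@14, authorship .111.234234234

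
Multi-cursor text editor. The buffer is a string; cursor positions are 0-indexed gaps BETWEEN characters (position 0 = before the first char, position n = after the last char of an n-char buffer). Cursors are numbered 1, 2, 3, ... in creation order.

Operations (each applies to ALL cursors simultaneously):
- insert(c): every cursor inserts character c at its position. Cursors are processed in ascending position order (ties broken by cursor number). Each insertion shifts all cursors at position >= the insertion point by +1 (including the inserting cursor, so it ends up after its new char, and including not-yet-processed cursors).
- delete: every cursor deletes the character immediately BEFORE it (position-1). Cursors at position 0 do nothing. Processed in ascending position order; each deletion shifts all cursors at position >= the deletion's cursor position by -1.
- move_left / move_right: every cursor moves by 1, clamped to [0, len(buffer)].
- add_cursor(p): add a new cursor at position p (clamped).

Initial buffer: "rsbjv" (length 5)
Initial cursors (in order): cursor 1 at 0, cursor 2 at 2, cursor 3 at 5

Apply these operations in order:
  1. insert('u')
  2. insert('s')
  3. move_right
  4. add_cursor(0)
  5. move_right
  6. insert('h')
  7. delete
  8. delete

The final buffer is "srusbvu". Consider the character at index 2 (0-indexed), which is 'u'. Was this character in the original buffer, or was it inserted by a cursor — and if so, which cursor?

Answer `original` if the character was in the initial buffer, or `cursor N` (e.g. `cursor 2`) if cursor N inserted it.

Answer: cursor 2

Derivation:
After op 1 (insert('u')): buffer="ursubjvu" (len 8), cursors c1@1 c2@4 c3@8, authorship 1..2...3
After op 2 (insert('s')): buffer="usrsusbjvus" (len 11), cursors c1@2 c2@6 c3@11, authorship 11..22...33
After op 3 (move_right): buffer="usrsusbjvus" (len 11), cursors c1@3 c2@7 c3@11, authorship 11..22...33
After op 4 (add_cursor(0)): buffer="usrsusbjvus" (len 11), cursors c4@0 c1@3 c2@7 c3@11, authorship 11..22...33
After op 5 (move_right): buffer="usrsusbjvus" (len 11), cursors c4@1 c1@4 c2@8 c3@11, authorship 11..22...33
After op 6 (insert('h')): buffer="uhsrshusbjhvush" (len 15), cursors c4@2 c1@6 c2@11 c3@15, authorship 141..122..2.333
After op 7 (delete): buffer="usrsusbjvus" (len 11), cursors c4@1 c1@4 c2@8 c3@11, authorship 11..22...33
After op 8 (delete): buffer="srusbvu" (len 7), cursors c4@0 c1@2 c2@5 c3@7, authorship 1.22..3
Authorship (.=original, N=cursor N): 1 . 2 2 . . 3
Index 2: author = 2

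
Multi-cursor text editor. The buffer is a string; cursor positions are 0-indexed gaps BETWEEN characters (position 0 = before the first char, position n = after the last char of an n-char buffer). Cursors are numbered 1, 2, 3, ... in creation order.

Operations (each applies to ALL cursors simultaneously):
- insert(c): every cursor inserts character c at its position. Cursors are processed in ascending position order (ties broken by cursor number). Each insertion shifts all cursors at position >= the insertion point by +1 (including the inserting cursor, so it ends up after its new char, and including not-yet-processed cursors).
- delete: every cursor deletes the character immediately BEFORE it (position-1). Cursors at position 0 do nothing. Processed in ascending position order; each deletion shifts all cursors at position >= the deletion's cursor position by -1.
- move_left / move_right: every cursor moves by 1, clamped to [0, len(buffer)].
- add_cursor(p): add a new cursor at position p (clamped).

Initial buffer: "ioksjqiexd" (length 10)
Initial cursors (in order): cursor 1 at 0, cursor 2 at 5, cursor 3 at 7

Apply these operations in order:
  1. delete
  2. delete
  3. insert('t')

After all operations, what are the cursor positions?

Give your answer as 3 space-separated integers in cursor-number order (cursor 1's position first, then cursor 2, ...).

Answer: 1 6 6

Derivation:
After op 1 (delete): buffer="ioksqexd" (len 8), cursors c1@0 c2@4 c3@5, authorship ........
After op 2 (delete): buffer="iokexd" (len 6), cursors c1@0 c2@3 c3@3, authorship ......
After op 3 (insert('t')): buffer="tiokttexd" (len 9), cursors c1@1 c2@6 c3@6, authorship 1...23...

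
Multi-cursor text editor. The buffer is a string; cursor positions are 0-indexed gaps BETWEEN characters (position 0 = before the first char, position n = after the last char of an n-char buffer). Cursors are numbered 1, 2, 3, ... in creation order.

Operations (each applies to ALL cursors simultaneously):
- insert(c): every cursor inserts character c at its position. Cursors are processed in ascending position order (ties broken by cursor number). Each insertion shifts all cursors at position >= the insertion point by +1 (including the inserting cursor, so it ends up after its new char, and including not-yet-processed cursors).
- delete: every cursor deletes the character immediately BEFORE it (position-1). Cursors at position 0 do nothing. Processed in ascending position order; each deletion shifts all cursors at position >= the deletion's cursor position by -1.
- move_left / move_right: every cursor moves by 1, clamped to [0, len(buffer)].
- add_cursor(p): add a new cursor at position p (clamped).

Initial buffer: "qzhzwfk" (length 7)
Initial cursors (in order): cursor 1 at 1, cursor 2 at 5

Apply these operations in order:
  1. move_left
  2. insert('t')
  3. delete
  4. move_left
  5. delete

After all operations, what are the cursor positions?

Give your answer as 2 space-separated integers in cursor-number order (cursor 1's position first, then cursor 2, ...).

After op 1 (move_left): buffer="qzhzwfk" (len 7), cursors c1@0 c2@4, authorship .......
After op 2 (insert('t')): buffer="tqzhztwfk" (len 9), cursors c1@1 c2@6, authorship 1....2...
After op 3 (delete): buffer="qzhzwfk" (len 7), cursors c1@0 c2@4, authorship .......
After op 4 (move_left): buffer="qzhzwfk" (len 7), cursors c1@0 c2@3, authorship .......
After op 5 (delete): buffer="qzzwfk" (len 6), cursors c1@0 c2@2, authorship ......

Answer: 0 2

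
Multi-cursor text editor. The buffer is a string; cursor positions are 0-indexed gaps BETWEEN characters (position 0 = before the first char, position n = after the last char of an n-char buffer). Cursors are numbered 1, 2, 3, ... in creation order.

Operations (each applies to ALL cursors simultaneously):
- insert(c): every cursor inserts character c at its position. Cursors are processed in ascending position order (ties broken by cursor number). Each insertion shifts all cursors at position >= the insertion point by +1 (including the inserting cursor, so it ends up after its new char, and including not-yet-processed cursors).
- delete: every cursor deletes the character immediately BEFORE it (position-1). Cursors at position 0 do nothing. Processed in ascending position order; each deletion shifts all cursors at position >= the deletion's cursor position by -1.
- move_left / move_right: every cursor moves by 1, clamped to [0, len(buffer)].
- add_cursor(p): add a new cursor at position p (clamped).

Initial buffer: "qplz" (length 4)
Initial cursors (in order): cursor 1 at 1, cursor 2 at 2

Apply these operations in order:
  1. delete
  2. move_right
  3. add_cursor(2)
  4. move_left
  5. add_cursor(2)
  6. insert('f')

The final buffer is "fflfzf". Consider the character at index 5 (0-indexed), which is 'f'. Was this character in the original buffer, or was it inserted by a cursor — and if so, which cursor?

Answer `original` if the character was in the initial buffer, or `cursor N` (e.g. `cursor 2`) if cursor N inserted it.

After op 1 (delete): buffer="lz" (len 2), cursors c1@0 c2@0, authorship ..
After op 2 (move_right): buffer="lz" (len 2), cursors c1@1 c2@1, authorship ..
After op 3 (add_cursor(2)): buffer="lz" (len 2), cursors c1@1 c2@1 c3@2, authorship ..
After op 4 (move_left): buffer="lz" (len 2), cursors c1@0 c2@0 c3@1, authorship ..
After op 5 (add_cursor(2)): buffer="lz" (len 2), cursors c1@0 c2@0 c3@1 c4@2, authorship ..
After op 6 (insert('f')): buffer="fflfzf" (len 6), cursors c1@2 c2@2 c3@4 c4@6, authorship 12.3.4
Authorship (.=original, N=cursor N): 1 2 . 3 . 4
Index 5: author = 4

Answer: cursor 4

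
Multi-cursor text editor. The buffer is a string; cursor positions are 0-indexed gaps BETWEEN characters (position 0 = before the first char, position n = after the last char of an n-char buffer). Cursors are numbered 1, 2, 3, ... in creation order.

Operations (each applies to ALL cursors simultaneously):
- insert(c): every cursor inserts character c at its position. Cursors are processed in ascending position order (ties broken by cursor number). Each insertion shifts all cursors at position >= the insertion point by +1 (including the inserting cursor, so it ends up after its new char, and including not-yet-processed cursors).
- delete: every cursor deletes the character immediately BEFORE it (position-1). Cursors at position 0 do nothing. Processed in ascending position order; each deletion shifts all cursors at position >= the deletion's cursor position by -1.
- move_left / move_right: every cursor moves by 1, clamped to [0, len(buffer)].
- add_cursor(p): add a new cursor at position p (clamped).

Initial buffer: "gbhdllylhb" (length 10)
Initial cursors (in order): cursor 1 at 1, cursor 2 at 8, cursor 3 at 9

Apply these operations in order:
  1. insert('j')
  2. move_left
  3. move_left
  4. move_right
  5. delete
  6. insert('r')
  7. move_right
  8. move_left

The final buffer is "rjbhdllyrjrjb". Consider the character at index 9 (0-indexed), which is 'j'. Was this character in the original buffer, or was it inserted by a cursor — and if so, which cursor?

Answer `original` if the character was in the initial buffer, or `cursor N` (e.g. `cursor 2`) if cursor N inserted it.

Answer: cursor 2

Derivation:
After op 1 (insert('j')): buffer="gjbhdllyljhjb" (len 13), cursors c1@2 c2@10 c3@12, authorship .1.......2.3.
After op 2 (move_left): buffer="gjbhdllyljhjb" (len 13), cursors c1@1 c2@9 c3@11, authorship .1.......2.3.
After op 3 (move_left): buffer="gjbhdllyljhjb" (len 13), cursors c1@0 c2@8 c3@10, authorship .1.......2.3.
After op 4 (move_right): buffer="gjbhdllyljhjb" (len 13), cursors c1@1 c2@9 c3@11, authorship .1.......2.3.
After op 5 (delete): buffer="jbhdllyjjb" (len 10), cursors c1@0 c2@7 c3@8, authorship 1......23.
After op 6 (insert('r')): buffer="rjbhdllyrjrjb" (len 13), cursors c1@1 c2@9 c3@11, authorship 11......2233.
After op 7 (move_right): buffer="rjbhdllyrjrjb" (len 13), cursors c1@2 c2@10 c3@12, authorship 11......2233.
After op 8 (move_left): buffer="rjbhdllyrjrjb" (len 13), cursors c1@1 c2@9 c3@11, authorship 11......2233.
Authorship (.=original, N=cursor N): 1 1 . . . . . . 2 2 3 3 .
Index 9: author = 2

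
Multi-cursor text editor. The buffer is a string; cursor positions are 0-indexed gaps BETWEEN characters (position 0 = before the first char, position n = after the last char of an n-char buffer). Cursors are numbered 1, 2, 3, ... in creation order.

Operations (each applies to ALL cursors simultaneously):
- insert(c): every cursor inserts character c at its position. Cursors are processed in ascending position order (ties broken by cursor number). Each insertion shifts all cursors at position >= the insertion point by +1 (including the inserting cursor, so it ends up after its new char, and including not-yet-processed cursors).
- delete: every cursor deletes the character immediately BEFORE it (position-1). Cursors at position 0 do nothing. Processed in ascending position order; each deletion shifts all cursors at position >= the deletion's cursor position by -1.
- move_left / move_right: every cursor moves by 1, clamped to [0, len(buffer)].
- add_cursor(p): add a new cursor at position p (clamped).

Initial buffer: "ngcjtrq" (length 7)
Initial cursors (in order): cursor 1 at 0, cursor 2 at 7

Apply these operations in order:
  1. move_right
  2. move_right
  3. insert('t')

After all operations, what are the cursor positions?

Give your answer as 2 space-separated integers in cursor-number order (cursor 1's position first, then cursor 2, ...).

Answer: 3 9

Derivation:
After op 1 (move_right): buffer="ngcjtrq" (len 7), cursors c1@1 c2@7, authorship .......
After op 2 (move_right): buffer="ngcjtrq" (len 7), cursors c1@2 c2@7, authorship .......
After op 3 (insert('t')): buffer="ngtcjtrqt" (len 9), cursors c1@3 c2@9, authorship ..1.....2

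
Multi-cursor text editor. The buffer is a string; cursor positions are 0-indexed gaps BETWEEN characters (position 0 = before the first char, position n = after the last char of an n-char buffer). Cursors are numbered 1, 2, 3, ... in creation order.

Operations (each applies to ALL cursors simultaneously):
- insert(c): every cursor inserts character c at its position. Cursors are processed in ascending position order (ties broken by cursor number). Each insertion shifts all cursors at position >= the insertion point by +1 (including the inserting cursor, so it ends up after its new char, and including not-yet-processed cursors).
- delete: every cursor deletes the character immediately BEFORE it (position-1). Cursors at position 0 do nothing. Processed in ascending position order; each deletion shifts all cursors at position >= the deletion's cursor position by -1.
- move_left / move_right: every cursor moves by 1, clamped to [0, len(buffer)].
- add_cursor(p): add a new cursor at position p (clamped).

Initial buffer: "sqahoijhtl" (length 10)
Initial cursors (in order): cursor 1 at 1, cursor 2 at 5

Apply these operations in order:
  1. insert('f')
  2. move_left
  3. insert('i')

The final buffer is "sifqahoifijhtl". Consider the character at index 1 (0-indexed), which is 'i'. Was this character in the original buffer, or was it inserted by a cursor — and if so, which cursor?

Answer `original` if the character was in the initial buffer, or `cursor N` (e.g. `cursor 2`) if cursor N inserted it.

After op 1 (insert('f')): buffer="sfqahofijhtl" (len 12), cursors c1@2 c2@7, authorship .1....2.....
After op 2 (move_left): buffer="sfqahofijhtl" (len 12), cursors c1@1 c2@6, authorship .1....2.....
After op 3 (insert('i')): buffer="sifqahoifijhtl" (len 14), cursors c1@2 c2@8, authorship .11....22.....
Authorship (.=original, N=cursor N): . 1 1 . . . . 2 2 . . . . .
Index 1: author = 1

Answer: cursor 1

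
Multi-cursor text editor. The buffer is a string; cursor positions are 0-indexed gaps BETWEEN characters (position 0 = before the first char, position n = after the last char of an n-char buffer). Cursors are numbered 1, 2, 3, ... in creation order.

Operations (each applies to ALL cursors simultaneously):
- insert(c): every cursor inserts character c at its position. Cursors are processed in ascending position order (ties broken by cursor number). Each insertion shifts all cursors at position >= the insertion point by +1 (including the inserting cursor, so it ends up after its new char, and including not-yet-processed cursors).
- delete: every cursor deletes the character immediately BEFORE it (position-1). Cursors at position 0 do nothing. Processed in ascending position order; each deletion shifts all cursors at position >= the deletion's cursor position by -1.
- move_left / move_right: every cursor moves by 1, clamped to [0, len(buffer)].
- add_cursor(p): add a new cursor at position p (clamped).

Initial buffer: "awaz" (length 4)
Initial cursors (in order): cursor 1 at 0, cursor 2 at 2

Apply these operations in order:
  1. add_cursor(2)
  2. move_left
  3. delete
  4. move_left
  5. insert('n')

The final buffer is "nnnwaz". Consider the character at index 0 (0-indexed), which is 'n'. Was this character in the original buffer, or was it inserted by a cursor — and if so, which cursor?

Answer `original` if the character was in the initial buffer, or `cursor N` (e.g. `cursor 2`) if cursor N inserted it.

Answer: cursor 1

Derivation:
After op 1 (add_cursor(2)): buffer="awaz" (len 4), cursors c1@0 c2@2 c3@2, authorship ....
After op 2 (move_left): buffer="awaz" (len 4), cursors c1@0 c2@1 c3@1, authorship ....
After op 3 (delete): buffer="waz" (len 3), cursors c1@0 c2@0 c3@0, authorship ...
After op 4 (move_left): buffer="waz" (len 3), cursors c1@0 c2@0 c3@0, authorship ...
After op 5 (insert('n')): buffer="nnnwaz" (len 6), cursors c1@3 c2@3 c3@3, authorship 123...
Authorship (.=original, N=cursor N): 1 2 3 . . .
Index 0: author = 1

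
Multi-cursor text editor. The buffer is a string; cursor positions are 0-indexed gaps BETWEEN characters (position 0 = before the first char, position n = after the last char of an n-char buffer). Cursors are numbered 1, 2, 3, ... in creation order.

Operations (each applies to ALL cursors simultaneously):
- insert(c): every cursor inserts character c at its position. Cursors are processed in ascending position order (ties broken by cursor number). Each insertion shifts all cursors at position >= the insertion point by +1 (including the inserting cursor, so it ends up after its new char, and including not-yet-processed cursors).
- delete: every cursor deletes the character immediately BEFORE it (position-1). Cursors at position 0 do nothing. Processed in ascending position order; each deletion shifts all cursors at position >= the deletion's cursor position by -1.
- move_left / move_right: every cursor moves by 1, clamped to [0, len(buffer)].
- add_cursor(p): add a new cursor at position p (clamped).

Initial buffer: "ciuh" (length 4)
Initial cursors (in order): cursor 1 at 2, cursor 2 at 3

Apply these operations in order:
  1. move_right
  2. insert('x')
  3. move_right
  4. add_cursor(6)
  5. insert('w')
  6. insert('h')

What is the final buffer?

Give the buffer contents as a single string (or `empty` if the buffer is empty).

After op 1 (move_right): buffer="ciuh" (len 4), cursors c1@3 c2@4, authorship ....
After op 2 (insert('x')): buffer="ciuxhx" (len 6), cursors c1@4 c2@6, authorship ...1.2
After op 3 (move_right): buffer="ciuxhx" (len 6), cursors c1@5 c2@6, authorship ...1.2
After op 4 (add_cursor(6)): buffer="ciuxhx" (len 6), cursors c1@5 c2@6 c3@6, authorship ...1.2
After op 5 (insert('w')): buffer="ciuxhwxww" (len 9), cursors c1@6 c2@9 c3@9, authorship ...1.1223
After op 6 (insert('h')): buffer="ciuxhwhxwwhh" (len 12), cursors c1@7 c2@12 c3@12, authorship ...1.1122323

Answer: ciuxhwhxwwhh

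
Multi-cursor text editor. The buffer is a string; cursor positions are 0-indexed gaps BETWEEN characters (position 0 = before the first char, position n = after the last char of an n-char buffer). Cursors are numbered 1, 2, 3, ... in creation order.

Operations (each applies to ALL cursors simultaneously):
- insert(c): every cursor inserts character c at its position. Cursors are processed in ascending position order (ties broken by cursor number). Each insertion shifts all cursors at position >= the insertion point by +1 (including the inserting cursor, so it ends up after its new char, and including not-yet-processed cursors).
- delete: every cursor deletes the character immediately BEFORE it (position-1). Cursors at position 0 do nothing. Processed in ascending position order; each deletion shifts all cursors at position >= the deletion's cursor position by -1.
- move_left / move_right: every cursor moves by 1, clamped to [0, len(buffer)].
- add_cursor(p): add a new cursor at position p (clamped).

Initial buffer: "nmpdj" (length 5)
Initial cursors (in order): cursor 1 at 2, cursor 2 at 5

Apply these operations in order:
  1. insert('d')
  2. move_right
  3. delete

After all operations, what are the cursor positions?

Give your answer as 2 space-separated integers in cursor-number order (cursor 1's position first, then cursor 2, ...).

Answer: 3 5

Derivation:
After op 1 (insert('d')): buffer="nmdpdjd" (len 7), cursors c1@3 c2@7, authorship ..1...2
After op 2 (move_right): buffer="nmdpdjd" (len 7), cursors c1@4 c2@7, authorship ..1...2
After op 3 (delete): buffer="nmddj" (len 5), cursors c1@3 c2@5, authorship ..1..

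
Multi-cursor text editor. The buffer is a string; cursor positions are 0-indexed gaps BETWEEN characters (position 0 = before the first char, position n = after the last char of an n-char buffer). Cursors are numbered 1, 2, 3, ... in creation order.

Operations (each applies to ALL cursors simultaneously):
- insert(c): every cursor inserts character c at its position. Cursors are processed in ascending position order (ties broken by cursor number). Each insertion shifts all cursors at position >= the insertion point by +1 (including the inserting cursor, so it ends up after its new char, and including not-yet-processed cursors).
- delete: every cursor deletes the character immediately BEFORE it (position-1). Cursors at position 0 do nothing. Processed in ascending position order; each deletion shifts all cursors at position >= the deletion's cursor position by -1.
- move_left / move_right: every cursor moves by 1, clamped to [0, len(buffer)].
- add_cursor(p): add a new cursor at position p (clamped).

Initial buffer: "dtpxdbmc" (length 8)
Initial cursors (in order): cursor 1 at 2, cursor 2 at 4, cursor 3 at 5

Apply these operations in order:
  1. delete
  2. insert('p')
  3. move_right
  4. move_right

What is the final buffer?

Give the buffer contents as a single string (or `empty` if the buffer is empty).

Answer: dppppbmc

Derivation:
After op 1 (delete): buffer="dpbmc" (len 5), cursors c1@1 c2@2 c3@2, authorship .....
After op 2 (insert('p')): buffer="dppppbmc" (len 8), cursors c1@2 c2@5 c3@5, authorship .1.23...
After op 3 (move_right): buffer="dppppbmc" (len 8), cursors c1@3 c2@6 c3@6, authorship .1.23...
After op 4 (move_right): buffer="dppppbmc" (len 8), cursors c1@4 c2@7 c3@7, authorship .1.23...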